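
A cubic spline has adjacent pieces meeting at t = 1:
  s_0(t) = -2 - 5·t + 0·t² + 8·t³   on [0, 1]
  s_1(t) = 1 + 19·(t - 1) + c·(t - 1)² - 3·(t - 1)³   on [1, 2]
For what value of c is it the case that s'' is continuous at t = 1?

24

s_0''(t) = 0 + 48·t, so s_0''(1) = 48. On the right, s_1''(1) = 2c, so c = 24.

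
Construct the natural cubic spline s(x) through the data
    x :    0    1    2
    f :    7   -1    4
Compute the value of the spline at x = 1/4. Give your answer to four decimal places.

4.2383

With σ_i denoting the second derivative at x_i, h_i = 1, 1, and Δ_i = (y_(i+1) − y_i)/h_i = -8, 5:
  1·σ_0 + 4·σ_1 + 1·σ_2 = 6(Δ_1 - Δ_0) = 78
Natural end conditions: σ_0 = σ_2 = 0.
Forward elimination and back-substitution give σ_0 = 0, σ_1 = 39/2, σ_2 = 0.
On [0, 1], s(x) = 7 - 45/4·x + 0·x² + 13/4·x³.
With x = 1/4: s(1/4) = 1085/256.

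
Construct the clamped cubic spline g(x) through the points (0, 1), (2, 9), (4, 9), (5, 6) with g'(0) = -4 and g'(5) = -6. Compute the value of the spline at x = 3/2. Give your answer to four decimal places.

Let m_i = g''(x_i). Step sizes h_i = 2, 2, 1; slopes of the chords Δ_i = (y_(i+1) - y_i)/h_i = 4, 0, -3.
  2·m_0 + 8·m_1 + 2·m_2 = 6(Δ_1 - Δ_0) = -24
  2·m_1 + 6·m_2 + 1·m_3 = 6(Δ_2 - Δ_1) = -18
Clamped end conditions give two more equations: 2h_0·m_0 + h_0·m_1 = 6(Δ_0 - g'(0)) = 48 and h_2·m_2 + 2h_2·m_3 = 6(g'(5) - Δ_2) = -18.
Forward elimination and back-substitution give m_0 = 358/23, m_1 = -164/23, m_2 = 22/23, m_3 = -218/23.
On [0, 2], g(x) = 1 - 4·x + 179/23·x² - 87/46·x³.
With x = 3/2: g(3/2) = 2255/368.

6.1277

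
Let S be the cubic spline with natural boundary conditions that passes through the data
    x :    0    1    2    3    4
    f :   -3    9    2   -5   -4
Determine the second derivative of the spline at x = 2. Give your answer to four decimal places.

4.7143

With M_i denoting the second derivative at x_i, h_i = 1, 1, 1, 1, and Δ_i = (y_(i+1) − y_i)/h_i = 12, -7, -7, 1:
  1·M_0 + 4·M_1 + 1·M_2 = 6(Δ_1 - Δ_0) = -114
  1·M_1 + 4·M_2 + 1·M_3 = 6(Δ_2 - Δ_1) = 0
  1·M_2 + 4·M_3 + 1·M_4 = 6(Δ_3 - Δ_2) = 48
Natural end conditions: M_0 = M_4 = 0.
Solving: M_0 = 0, M_1 = -831/28, M_2 = 33/7, M_3 = 303/28, M_4 = 0.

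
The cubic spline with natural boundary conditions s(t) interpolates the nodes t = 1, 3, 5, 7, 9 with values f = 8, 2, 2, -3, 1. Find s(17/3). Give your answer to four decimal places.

Let M_i = s''(x_i). Step sizes h_i = 2, 2, 2, 2; slopes of the chords Δ_i = (y_(i+1) - y_i)/h_i = -3, 0, -5/2, 2.
  2·M_0 + 8·M_1 + 2·M_2 = 6(Δ_1 - Δ_0) = 18
  2·M_1 + 8·M_2 + 2·M_3 = 6(Δ_2 - Δ_1) = -15
  2·M_2 + 8·M_3 + 2·M_4 = 6(Δ_3 - Δ_2) = 27
Natural end conditions: M_0 = M_4 = 0.
Hence M_0 = 0, M_1 = 51/16, M_2 = -15/4, M_3 = 69/16, M_4 = 0.
On [5, 7], s(t) = 2 - 23/16·(t - 5) - 15/8·(t - 5)² + 43/64·(t - 5)³.
With (t - 5) = 2/3: s(17/3) = 11/27.

0.4074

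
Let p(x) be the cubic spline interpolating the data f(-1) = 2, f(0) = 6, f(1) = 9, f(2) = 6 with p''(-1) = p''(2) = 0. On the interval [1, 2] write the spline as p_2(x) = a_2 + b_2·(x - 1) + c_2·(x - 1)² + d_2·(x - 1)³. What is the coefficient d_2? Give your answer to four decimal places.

Let m_i = p''(x_i). Step sizes h_i = 1, 1, 1; slopes of the chords Δ_i = (y_(i+1) - y_i)/h_i = 4, 3, -3.
  1·m_0 + 4·m_1 + 1·m_2 = 6(Δ_1 - Δ_0) = -6
  1·m_1 + 4·m_2 + 1·m_3 = 6(Δ_2 - Δ_1) = -36
Natural end conditions: m_0 = m_3 = 0.
Forward elimination and back-substitution give m_0 = 0, m_1 = 4/5, m_2 = -46/5, m_3 = 0.
On [1, 2], with p_2(x) = a_2 + b_2·(x - 1) + c_2·(x - 1)² + d_2·(x - 1)³: c_2 = m_2/2 = -23/5, d_2 = (m_3 - m_2)/(6h_2) = 23/15, b_2 = Δ_2 - h_2(2m_2 + m_3)/6 = 1/15.

1.5333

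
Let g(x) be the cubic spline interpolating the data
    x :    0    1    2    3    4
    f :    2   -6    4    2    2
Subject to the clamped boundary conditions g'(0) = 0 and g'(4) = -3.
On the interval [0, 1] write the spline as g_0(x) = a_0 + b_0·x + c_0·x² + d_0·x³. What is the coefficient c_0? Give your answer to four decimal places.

-23.8393

With M_i denoting the second derivative at x_i, h_i = 1, 1, 1, 1, and Δ_i = (y_(i+1) − y_i)/h_i = -8, 10, -2, 0:
  1·M_0 + 4·M_1 + 1·M_2 = 6(Δ_1 - Δ_0) = 108
  1·M_1 + 4·M_2 + 1·M_3 = 6(Δ_2 - Δ_1) = -72
  1·M_2 + 4·M_3 + 1·M_4 = 6(Δ_3 - Δ_2) = 12
Clamped end conditions give two more equations: 2h_0·M_0 + h_0·M_1 = 6(Δ_0 - g'(0)) = -48 and h_3·M_3 + 2h_3·M_4 = 6(g'(4) - Δ_3) = -18.
Solving: M_0 = -1335/28, M_1 = 663/14, M_2 = -135/4, M_3 = 219/14, M_4 = -471/28.
On [0, 1], with g_0(x) = a_0 + b_0·x + c_0·x² + d_0·x³: c_0 = M_0/2 = -1335/56, d_0 = (M_1 - M_0)/(6h_0) = 887/56, b_0 = Δ_0 - h_0(2M_0 + M_1)/6 = 0.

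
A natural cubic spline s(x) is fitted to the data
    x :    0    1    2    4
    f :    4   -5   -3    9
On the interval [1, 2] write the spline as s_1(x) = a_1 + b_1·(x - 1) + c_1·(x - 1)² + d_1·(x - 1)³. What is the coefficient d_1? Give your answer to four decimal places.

-2.4783

Let m_i = s''(x_i). Step sizes h_i = 1, 1, 2; slopes of the chords Δ_i = (y_(i+1) - y_i)/h_i = -9, 2, 6.
  1·m_0 + 4·m_1 + 1·m_2 = 6(Δ_1 - Δ_0) = 66
  1·m_1 + 6·m_2 + 2·m_3 = 6(Δ_2 - Δ_1) = 24
Natural end conditions: m_0 = m_3 = 0.
Solving: m_0 = 0, m_1 = 372/23, m_2 = 30/23, m_3 = 0.
On [1, 2], with s_1(x) = a_1 + b_1·(x - 1) + c_1·(x - 1)² + d_1·(x - 1)³: c_1 = m_1/2 = 186/23, d_1 = (m_2 - m_1)/(6h_1) = -57/23, b_1 = Δ_1 - h_1(2m_1 + m_2)/6 = -83/23.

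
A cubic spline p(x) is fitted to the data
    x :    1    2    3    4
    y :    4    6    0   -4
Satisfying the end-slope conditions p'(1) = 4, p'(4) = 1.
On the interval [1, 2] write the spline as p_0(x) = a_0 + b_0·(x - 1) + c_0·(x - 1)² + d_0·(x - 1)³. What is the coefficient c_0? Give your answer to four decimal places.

0.2000

Put M_i = p'' at the i-th knot. Here h = (1, 1, 1) and Δ = (2, -6, -4), so the interior equations h_(i-1)·M_(i-1) + 2(h_(i-1)+h_i)·M_i + h_i·M_(i+1) = 6(Δ_i − Δ_(i-1)) read
  1·M_0 + 4·M_1 + 1·M_2 = 6(Δ_1 - Δ_0) = -48
  1·M_1 + 4·M_2 + 1·M_3 = 6(Δ_2 - Δ_1) = 12
Clamped end conditions give two more equations: 2h_0·M_0 + h_0·M_1 = 6(Δ_0 - p'(1)) = -12 and h_2·M_2 + 2h_2·M_3 = 6(p'(4) - Δ_2) = 30.
Hence M_0 = 2/5, M_1 = -64/5, M_2 = 14/5, M_3 = 68/5.
On [1, 2], with p_0(x) = a_0 + b_0·(x - 1) + c_0·(x - 1)² + d_0·(x - 1)³: c_0 = M_0/2 = 1/5, d_0 = (M_1 - M_0)/(6h_0) = -11/5, b_0 = Δ_0 - h_0(2M_0 + M_1)/6 = 4.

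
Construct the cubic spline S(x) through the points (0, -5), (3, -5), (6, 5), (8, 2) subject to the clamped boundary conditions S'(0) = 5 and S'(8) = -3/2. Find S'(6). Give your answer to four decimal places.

0.8947

Write m_i for S''(x_i). With h_i = 3, 3, 2 and divided differences Δ_i = 0, 10/3, -3/2, the continuity of S' gives the tridiagonal system
  3·m_0 + 12·m_1 + 3·m_2 = 6(Δ_1 - Δ_0) = 20
  3·m_1 + 10·m_2 + 2·m_3 = 6(Δ_2 - Δ_1) = -29
Clamped end conditions give two more equations: 2h_0·m_0 + h_0·m_1 = 6(Δ_0 - S'(0)) = -30 and h_2·m_2 + 2h_2·m_3 = 6(S'(8) - Δ_2) = 0.
Hence m_0 = -419/57, m_1 = 268/57, m_2 = -91/19, m_3 = 91/38.
On [6, 8], S'(x) = b_2 + 2c_2·(x - 6) + 3d_2·(x - 6)² with b_2 = Δ_2 - h_2(2m_2 + m_3)/6 = 17/19, c_2 = m_2/2 = -91/38, d_2 = (m_3 - m_2)/(6h_2) = 91/152. So S'(6) = 17/19.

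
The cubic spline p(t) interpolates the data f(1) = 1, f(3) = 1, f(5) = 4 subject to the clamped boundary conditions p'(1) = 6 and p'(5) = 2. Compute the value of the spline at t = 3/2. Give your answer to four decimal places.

Let M_i = p''(x_i). Step sizes h_i = 2, 2; slopes of the chords Δ_i = (y_(i+1) - y_i)/h_i = 0, 3/2.
  2·M_0 + 8·M_1 + 2·M_2 = 6(Δ_1 - Δ_0) = 9
Clamped end conditions give two more equations: 2h_0·M_0 + h_0·M_1 = 6(Δ_0 - p'(1)) = -36 and h_1·M_1 + 2h_1·M_2 = 6(p'(5) - Δ_1) = 3.
Forward elimination and back-substitution give M_0 = -89/8, M_1 = 17/4, M_2 = -11/8.
On [1, 3], p(t) = 1 + 6·(t - 1) - 89/16·(t - 1)² + 41/32·(t - 1)³.
With (t - 1) = 1/2: p(3/2) = 709/256.

2.7695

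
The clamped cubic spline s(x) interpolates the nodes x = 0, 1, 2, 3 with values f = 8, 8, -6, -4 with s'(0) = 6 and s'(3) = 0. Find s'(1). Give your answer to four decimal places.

Let M_i = s''(x_i). Step sizes h_i = 1, 1, 1; slopes of the chords Δ_i = (y_(i+1) - y_i)/h_i = 0, -14, 2.
  1·M_0 + 4·M_1 + 1·M_2 = 6(Δ_1 - Δ_0) = -84
  1·M_1 + 4·M_2 + 1·M_3 = 6(Δ_2 - Δ_1) = 96
Clamped end conditions give two more equations: 2h_0·M_0 + h_0·M_1 = 6(Δ_0 - s'(0)) = -36 and h_2·M_2 + 2h_2·M_3 = 6(s'(3) - Δ_2) = -12.
Hence M_0 = -16/5, M_1 = -148/5, M_2 = 188/5, M_3 = -124/5.
On [1, 2], s'(x) = b_1 + 2c_1·(x - 1) + 3d_1·(x - 1)² with b_1 = Δ_1 - h_1(2M_1 + M_2)/6 = -52/5, c_1 = M_1/2 = -74/5, d_1 = (M_2 - M_1)/(6h_1) = 56/5. So s'(1) = -52/5.

-10.4000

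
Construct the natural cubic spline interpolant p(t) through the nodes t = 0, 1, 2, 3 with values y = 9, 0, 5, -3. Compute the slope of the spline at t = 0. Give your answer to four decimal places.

Let M_i = p''(x_i). Step sizes h_i = 1, 1, 1; slopes of the chords Δ_i = (y_(i+1) - y_i)/h_i = -9, 5, -8.
  1·M_0 + 4·M_1 + 1·M_2 = 6(Δ_1 - Δ_0) = 84
  1·M_1 + 4·M_2 + 1·M_3 = 6(Δ_2 - Δ_1) = -78
Natural end conditions: M_0 = M_3 = 0.
Solving: M_0 = 0, M_1 = 138/5, M_2 = -132/5, M_3 = 0.
On [0, 1], p'(t) = b_0 + 2c_0·t + 3d_0·t² with b_0 = Δ_0 - h_0(2M_0 + M_1)/6 = -68/5, c_0 = M_0/2 = 0, d_0 = (M_1 - M_0)/(6h_0) = 23/5. So p'(0) = -68/5.

-13.6000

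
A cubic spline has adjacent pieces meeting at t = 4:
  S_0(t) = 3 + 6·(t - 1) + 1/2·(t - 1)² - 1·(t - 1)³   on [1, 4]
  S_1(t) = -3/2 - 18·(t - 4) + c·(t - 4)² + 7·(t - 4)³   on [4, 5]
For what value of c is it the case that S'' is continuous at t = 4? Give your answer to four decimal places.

-8.5000

S_0''(t) = 1 - 6·(t - 1), so S_0''(4) = -17. On the right, S_1''(4) = 2c, so c = -17/2.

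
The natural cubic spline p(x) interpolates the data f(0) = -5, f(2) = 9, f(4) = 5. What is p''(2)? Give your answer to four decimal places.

Write M_i for p''(x_i). With h_i = 2, 2 and divided differences Δ_i = 7, -2, the continuity of p' gives the tridiagonal system
  2·M_0 + 8·M_1 + 2·M_2 = 6(Δ_1 - Δ_0) = -54
Natural end conditions: M_0 = M_2 = 0.
Solving the tridiagonal system: M_0 = 0, M_1 = -27/4, M_2 = 0.

-6.7500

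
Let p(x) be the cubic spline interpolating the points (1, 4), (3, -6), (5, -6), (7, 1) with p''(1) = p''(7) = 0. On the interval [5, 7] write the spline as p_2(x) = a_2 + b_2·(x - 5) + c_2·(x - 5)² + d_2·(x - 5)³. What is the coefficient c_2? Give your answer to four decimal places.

Put M_i = p'' at the i-th knot. Here h = (2, 2, 2) and Δ = (-5, 0, 7/2), so the interior equations h_(i-1)·M_(i-1) + 2(h_(i-1)+h_i)·M_i + h_i·M_(i+1) = 6(Δ_i − Δ_(i-1)) read
  2·M_0 + 8·M_1 + 2·M_2 = 6(Δ_1 - Δ_0) = 30
  2·M_1 + 8·M_2 + 2·M_3 = 6(Δ_2 - Δ_1) = 21
Natural end conditions: M_0 = M_3 = 0.
Hence M_0 = 0, M_1 = 33/10, M_2 = 9/5, M_3 = 0.
On [5, 7], with p_2(x) = a_2 + b_2·(x - 5) + c_2·(x - 5)² + d_2·(x - 5)³: c_2 = M_2/2 = 9/10, d_2 = (M_3 - M_2)/(6h_2) = -3/20, b_2 = Δ_2 - h_2(2M_2 + M_3)/6 = 23/10.

0.9000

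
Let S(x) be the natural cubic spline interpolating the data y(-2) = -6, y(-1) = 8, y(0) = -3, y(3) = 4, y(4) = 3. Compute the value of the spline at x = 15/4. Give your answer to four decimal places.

Put M_i = S'' at the i-th knot. Here h = (1, 1, 3, 1) and Δ = (14, -11, 7/3, -1), so the interior equations h_(i-1)·M_(i-1) + 2(h_(i-1)+h_i)·M_i + h_i·M_(i+1) = 6(Δ_i − Δ_(i-1)) read
  1·M_0 + 4·M_1 + 1·M_2 = 6(Δ_1 - Δ_0) = -150
  1·M_1 + 8·M_2 + 3·M_3 = 6(Δ_2 - Δ_1) = 80
  3·M_2 + 8·M_3 + 1·M_4 = 6(Δ_3 - Δ_2) = -20
Natural end conditions: M_0 = M_4 = 0.
Hence M_0 = 0, M_1 = -4475/106, M_2 = 1000/53, M_3 = -1015/106, M_4 = 0.
On [3, 4], S(x) = 4 + 697/318·(x - 3) - 1015/212·(x - 3)² + 1015/636·(x - 3)³.
With (x - 3) = 3/4: S(15/4) = 49171/13568.

3.6240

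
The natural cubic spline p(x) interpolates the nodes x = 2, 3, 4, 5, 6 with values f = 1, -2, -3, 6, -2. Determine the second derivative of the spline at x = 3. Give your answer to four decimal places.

Write m_i for p''(x_i). With h_i = 1, 1, 1, 1 and divided differences Δ_i = -3, -1, 9, -8, the continuity of p' gives the tridiagonal system
  1·m_0 + 4·m_1 + 1·m_2 = 6(Δ_1 - Δ_0) = 12
  1·m_1 + 4·m_2 + 1·m_3 = 6(Δ_2 - Δ_1) = 60
  1·m_2 + 4·m_3 + 1·m_4 = 6(Δ_3 - Δ_2) = -102
Natural end conditions: m_0 = m_4 = 0.
Hence m_0 = 0, m_1 = -81/28, m_2 = 165/7, m_3 = -879/28, m_4 = 0.

-2.8929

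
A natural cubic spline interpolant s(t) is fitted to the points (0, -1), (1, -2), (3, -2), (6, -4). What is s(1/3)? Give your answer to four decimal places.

-1.3933

Write M_i for s''(x_i). With h_i = 1, 2, 3 and divided differences Δ_i = -1, 0, -2/3, the continuity of s' gives the tridiagonal system
  1·M_0 + 6·M_1 + 2·M_2 = 6(Δ_1 - Δ_0) = 6
  2·M_1 + 10·M_2 + 3·M_3 = 6(Δ_2 - Δ_1) = -4
Natural end conditions: M_0 = M_3 = 0.
Solving: M_0 = 0, M_1 = 17/14, M_2 = -9/14, M_3 = 0.
On [0, 1], s(t) = -1 - 101/84·t + 0·t² + 17/84·t³.
With t = 1/3: s(1/3) = -790/567.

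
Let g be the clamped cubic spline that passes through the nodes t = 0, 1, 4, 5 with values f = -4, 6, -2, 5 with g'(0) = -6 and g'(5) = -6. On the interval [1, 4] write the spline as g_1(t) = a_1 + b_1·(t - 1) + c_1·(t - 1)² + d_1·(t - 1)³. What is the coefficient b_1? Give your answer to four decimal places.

Put M_i = g'' at the i-th knot. Here h = (1, 3, 1) and Δ = (10, -8/3, 7), so the interior equations h_(i-1)·M_(i-1) + 2(h_(i-1)+h_i)·M_i + h_i·M_(i+1) = 6(Δ_i − Δ_(i-1)) read
  1·M_0 + 8·M_1 + 3·M_2 = 6(Δ_1 - Δ_0) = -76
  3·M_1 + 8·M_2 + 1·M_3 = 6(Δ_2 - Δ_1) = 58
Clamped end conditions give two more equations: 2h_0·M_0 + h_0·M_1 = 6(Δ_0 - g'(0)) = 96 and h_2·M_2 + 2h_2·M_3 = 6(g'(5) - Δ_2) = -78.
Forward elimination and back-substitution give M_0 = 3838/63, M_1 = -1628/63, M_2 = 1466/63, M_3 = -3190/63.
On [1, 4], with g_1(t) = a_1 + b_1·(t - 1) + c_1·(t - 1)² + d_1·(t - 1)³: c_1 = M_1/2 = -814/63, d_1 = (M_2 - M_1)/(6h_1) = 221/81, b_1 = Δ_1 - h_1(2M_1 + M_2)/6 = 727/63.

11.5397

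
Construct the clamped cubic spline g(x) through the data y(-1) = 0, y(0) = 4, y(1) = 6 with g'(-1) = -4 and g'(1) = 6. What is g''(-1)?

32

Put m_i = g'' at the i-th knot. Here h = (1, 1) and Δ = (4, 2), so the interior equations h_(i-1)·m_(i-1) + 2(h_(i-1)+h_i)·m_i + h_i·m_(i+1) = 6(Δ_i − Δ_(i-1)) read
  1·m_0 + 4·m_1 + 1·m_2 = 6(Δ_1 - Δ_0) = -12
Clamped end conditions give two more equations: 2h_0·m_0 + h_0·m_1 = 6(Δ_0 - g'(-1)) = 48 and h_1·m_1 + 2h_1·m_2 = 6(g'(1) - Δ_1) = 24.
Hence m_0 = 32, m_1 = -16, m_2 = 20.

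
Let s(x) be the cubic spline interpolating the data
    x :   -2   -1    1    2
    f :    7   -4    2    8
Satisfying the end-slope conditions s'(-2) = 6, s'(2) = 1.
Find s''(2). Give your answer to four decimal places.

-13.3143

With M_i denoting the second derivative at x_i, h_i = 1, 2, 1, and Δ_i = (y_(i+1) − y_i)/h_i = -11, 3, 6:
  1·M_0 + 6·M_1 + 2·M_2 = 6(Δ_1 - Δ_0) = 84
  2·M_1 + 6·M_2 + 1·M_3 = 6(Δ_2 - Δ_1) = 18
Clamped end conditions give two more equations: 2h_0·M_0 + h_0·M_1 = 6(Δ_0 - s'(-2)) = -102 and h_2·M_2 + 2h_2·M_3 = 6(s'(2) - Δ_2) = -30.
Solving the tridiagonal system: M_0 = -2236/35, M_1 = 902/35, M_2 = -118/35, M_3 = -466/35.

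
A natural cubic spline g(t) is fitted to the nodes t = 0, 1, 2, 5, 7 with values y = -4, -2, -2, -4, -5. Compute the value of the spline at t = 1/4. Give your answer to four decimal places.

With m_i denoting the second derivative at x_i, h_i = 1, 1, 3, 2, and Δ_i = (y_(i+1) − y_i)/h_i = 2, 0, -2/3, -1/2:
  1·m_0 + 4·m_1 + 1·m_2 = 6(Δ_1 - Δ_0) = -12
  1·m_1 + 8·m_2 + 3·m_3 = 6(Δ_2 - Δ_1) = -4
  3·m_2 + 10·m_3 + 2·m_4 = 6(Δ_3 - Δ_2) = 1
Natural end conditions: m_0 = m_4 = 0.
Hence m_0 = 0, m_1 = -809/274, m_2 = -26/137, m_3 = 43/274, m_4 = 0.
On [0, 1], g(t) = -4 + 4097/1644·t + 0·t² - 809/1644·t³.
With t = 1/4: g(1/4) = -118707/35072.

-3.3847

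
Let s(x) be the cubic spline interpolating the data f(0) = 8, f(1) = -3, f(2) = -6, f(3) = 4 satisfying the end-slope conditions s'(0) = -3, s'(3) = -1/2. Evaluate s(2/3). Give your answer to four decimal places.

1.3827

Put m_i = s'' at the i-th knot. Here h = (1, 1, 1) and Δ = (-11, -3, 10), so the interior equations h_(i-1)·m_(i-1) + 2(h_(i-1)+h_i)·m_i + h_i·m_(i+1) = 6(Δ_i − Δ_(i-1)) read
  1·m_0 + 4·m_1 + 1·m_2 = 6(Δ_1 - Δ_0) = 48
  1·m_1 + 4·m_2 + 1·m_3 = 6(Δ_2 - Δ_1) = 78
Clamped end conditions give two more equations: 2h_0·m_0 + h_0·m_1 = 6(Δ_0 - s'(0)) = -48 and h_2·m_2 + 2h_2·m_3 = 6(s'(3) - Δ_2) = -63.
Solving the tridiagonal system: m_0 = -91/3, m_1 = 38/3, m_2 = 83/3, m_3 = -136/3.
On [0, 1], s(x) = 8 - 3·x - 91/6·x² + 43/6·x³.
With x = 2/3: s(2/3) = 112/81.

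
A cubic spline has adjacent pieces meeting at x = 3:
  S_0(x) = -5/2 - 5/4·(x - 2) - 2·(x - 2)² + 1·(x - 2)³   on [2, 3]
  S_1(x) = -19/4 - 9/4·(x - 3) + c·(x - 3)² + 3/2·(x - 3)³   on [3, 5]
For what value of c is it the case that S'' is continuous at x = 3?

S_0''(x) = -4 + 6·(x - 2), so S_0''(3) = 2. On the right, S_1''(3) = 2c, so c = 1.

1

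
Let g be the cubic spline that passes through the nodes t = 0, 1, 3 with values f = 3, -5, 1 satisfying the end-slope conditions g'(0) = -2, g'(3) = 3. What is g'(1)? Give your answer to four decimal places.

With M_i denoting the second derivative at x_i, h_i = 1, 2, and Δ_i = (y_(i+1) − y_i)/h_i = -8, 3:
  1·M_0 + 6·M_1 + 2·M_2 = 6(Δ_1 - Δ_0) = 66
Clamped end conditions give two more equations: 2h_0·M_0 + h_0·M_1 = 6(Δ_0 - g'(0)) = -36 and h_1·M_1 + 2h_1·M_2 = 6(g'(3) - Δ_1) = 0.
Forward elimination and back-substitution give M_0 = -82/3, M_1 = 56/3, M_2 = -28/3.
On [1, 3], g'(t) = b_1 + 2c_1·(t - 1) + 3d_1·(t - 1)² with b_1 = Δ_1 - h_1(2M_1 + M_2)/6 = -19/3, c_1 = M_1/2 = 28/3, d_1 = (M_2 - M_1)/(6h_1) = -7/3. So g'(1) = -19/3.

-6.3333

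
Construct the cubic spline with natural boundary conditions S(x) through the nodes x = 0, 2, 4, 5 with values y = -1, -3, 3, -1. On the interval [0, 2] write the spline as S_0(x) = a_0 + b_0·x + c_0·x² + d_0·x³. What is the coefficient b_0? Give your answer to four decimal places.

Let σ_i = S''(x_i). Step sizes h_i = 2, 2, 1; slopes of the chords Δ_i = (y_(i+1) - y_i)/h_i = -1, 3, -4.
  2·σ_0 + 8·σ_1 + 2·σ_2 = 6(Δ_1 - Δ_0) = 24
  2·σ_1 + 6·σ_2 + 1·σ_3 = 6(Δ_2 - Δ_1) = -42
Natural end conditions: σ_0 = σ_3 = 0.
Forward elimination and back-substitution give σ_0 = 0, σ_1 = 57/11, σ_2 = -96/11, σ_3 = 0.
On [0, 2], with S_0(x) = a_0 + b_0·x + c_0·x² + d_0·x³: c_0 = σ_0/2 = 0, d_0 = (σ_1 - σ_0)/(6h_0) = 19/44, b_0 = Δ_0 - h_0(2σ_0 + σ_1)/6 = -30/11.

-2.7273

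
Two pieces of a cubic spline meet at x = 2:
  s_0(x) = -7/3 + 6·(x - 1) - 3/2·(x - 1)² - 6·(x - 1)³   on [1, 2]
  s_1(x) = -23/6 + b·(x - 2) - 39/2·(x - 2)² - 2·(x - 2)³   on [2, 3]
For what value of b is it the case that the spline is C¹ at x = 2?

s_0'(x) = 6 - 3·(x - 1) - 18·(x - 1)², so s_0'(2) = -15. On the right, s_1'(2) = b, so b = -15.

-15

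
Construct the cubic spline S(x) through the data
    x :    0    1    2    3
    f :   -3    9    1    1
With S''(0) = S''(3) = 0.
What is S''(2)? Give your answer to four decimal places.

20.8000

Write M_i for S''(x_i). With h_i = 1, 1, 1 and divided differences Δ_i = 12, -8, 0, the continuity of S' gives the tridiagonal system
  1·M_0 + 4·M_1 + 1·M_2 = 6(Δ_1 - Δ_0) = -120
  1·M_1 + 4·M_2 + 1·M_3 = 6(Δ_2 - Δ_1) = 48
Natural end conditions: M_0 = M_3 = 0.
Forward elimination and back-substitution give M_0 = 0, M_1 = -176/5, M_2 = 104/5, M_3 = 0.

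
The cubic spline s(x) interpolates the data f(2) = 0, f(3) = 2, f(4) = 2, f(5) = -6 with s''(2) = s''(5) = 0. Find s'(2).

With σ_i denoting the second derivative at x_i, h_i = 1, 1, 1, and Δ_i = (y_(i+1) − y_i)/h_i = 2, 0, -8:
  1·σ_0 + 4·σ_1 + 1·σ_2 = 6(Δ_1 - Δ_0) = -12
  1·σ_1 + 4·σ_2 + 1·σ_3 = 6(Δ_2 - Δ_1) = -48
Natural end conditions: σ_0 = σ_3 = 0.
Solving the tridiagonal system: σ_0 = 0, σ_1 = 0, σ_2 = -12, σ_3 = 0.
On [2, 3], s'(x) = b_0 + 2c_0·(x - 2) + 3d_0·(x - 2)² with b_0 = Δ_0 - h_0(2σ_0 + σ_1)/6 = 2, c_0 = σ_0/2 = 0, d_0 = (σ_1 - σ_0)/(6h_0) = 0. So s'(2) = 2.

2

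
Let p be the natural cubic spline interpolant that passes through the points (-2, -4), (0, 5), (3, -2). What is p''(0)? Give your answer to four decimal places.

-4.1000

Write σ_i for p''(x_i). With h_i = 2, 3 and divided differences Δ_i = 9/2, -7/3, the continuity of p' gives the tridiagonal system
  2·σ_0 + 10·σ_1 + 3·σ_2 = 6(Δ_1 - Δ_0) = -41
Natural end conditions: σ_0 = σ_2 = 0.
Hence σ_0 = 0, σ_1 = -41/10, σ_2 = 0.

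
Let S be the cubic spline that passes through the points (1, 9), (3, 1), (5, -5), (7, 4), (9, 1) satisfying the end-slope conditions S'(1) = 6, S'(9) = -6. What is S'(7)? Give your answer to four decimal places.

3.2143

Let σ_i = S''(x_i). Step sizes h_i = 2, 2, 2, 2; slopes of the chords Δ_i = (y_(i+1) - y_i)/h_i = -4, -3, 9/2, -3/2.
  2·σ_0 + 8·σ_1 + 2·σ_2 = 6(Δ_1 - Δ_0) = 6
  2·σ_1 + 8·σ_2 + 2·σ_3 = 6(Δ_2 - Δ_1) = 45
  2·σ_2 + 8·σ_3 + 2·σ_4 = 6(Δ_3 - Δ_2) = -36
Clamped end conditions give two more equations: 2h_0·σ_0 + h_0·σ_1 = 6(Δ_0 - S'(1)) = -60 and h_3·σ_3 + 2h_3·σ_4 = 6(S'(9) - Δ_3) = -27.
Solving the tridiagonal system: σ_0 = -117/7, σ_1 = 24/7, σ_2 = 6, σ_3 = -69/14, σ_4 = -30/7.
On [7, 9], S'(x) = b_3 + 2c_3·(x - 7) + 3d_3·(x - 7)² with b_3 = Δ_3 - h_3(2σ_3 + σ_4)/6 = 45/14, c_3 = σ_3/2 = -69/28, d_3 = (σ_4 - σ_3)/(6h_3) = 3/56. So S'(7) = 45/14.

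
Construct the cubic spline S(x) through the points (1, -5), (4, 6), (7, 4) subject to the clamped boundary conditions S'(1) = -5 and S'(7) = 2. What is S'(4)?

3

With σ_i denoting the second derivative at x_i, h_i = 3, 3, and Δ_i = (y_(i+1) − y_i)/h_i = 11/3, -2/3:
  3·σ_0 + 12·σ_1 + 3·σ_2 = 6(Δ_1 - Δ_0) = -26
Clamped end conditions give two more equations: 2h_0·σ_0 + h_0·σ_1 = 6(Δ_0 - S'(1)) = 52 and h_1·σ_1 + 2h_1·σ_2 = 6(S'(7) - Δ_1) = 16.
Forward elimination and back-substitution give σ_0 = 12, σ_1 = -20/3, σ_2 = 6.
On [4, 7], S'(x) = b_1 + 2c_1·(x - 4) + 3d_1·(x - 4)² with b_1 = Δ_1 - h_1(2σ_1 + σ_2)/6 = 3, c_1 = σ_1/2 = -10/3, d_1 = (σ_2 - σ_1)/(6h_1) = 19/27. So S'(4) = 3.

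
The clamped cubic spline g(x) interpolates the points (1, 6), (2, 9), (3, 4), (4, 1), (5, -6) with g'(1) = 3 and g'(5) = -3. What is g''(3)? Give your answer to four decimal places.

With M_i denoting the second derivative at x_i, h_i = 1, 1, 1, 1, and Δ_i = (y_(i+1) − y_i)/h_i = 3, -5, -3, -7:
  1·M_0 + 4·M_1 + 1·M_2 = 6(Δ_1 - Δ_0) = -48
  1·M_1 + 4·M_2 + 1·M_3 = 6(Δ_2 - Δ_1) = 12
  1·M_2 + 4·M_3 + 1·M_4 = 6(Δ_3 - Δ_2) = -24
Clamped end conditions give two more equations: 2h_0·M_0 + h_0·M_1 = 6(Δ_0 - g'(1)) = 0 and h_3·M_3 + 2h_3·M_4 = 6(g'(5) - Δ_3) = 24.
Forward elimination and back-substitution give M_0 = 117/14, M_1 = -117/7, M_2 = 21/2, M_3 = -93/7, M_4 = 261/14.

10.5000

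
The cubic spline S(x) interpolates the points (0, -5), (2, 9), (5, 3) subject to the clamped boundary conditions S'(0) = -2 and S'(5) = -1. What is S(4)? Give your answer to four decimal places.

Put M_i = S'' at the i-th knot. Here h = (2, 3) and Δ = (7, -2), so the interior equations h_(i-1)·M_(i-1) + 2(h_(i-1)+h_i)·M_i + h_i·M_(i+1) = 6(Δ_i − Δ_(i-1)) read
  2·M_0 + 10·M_1 + 3·M_2 = 6(Δ_1 - Δ_0) = -54
Clamped end conditions give two more equations: 2h_0·M_0 + h_0·M_1 = 6(Δ_0 - S'(0)) = 54 and h_1·M_1 + 2h_1·M_2 = 6(S'(5) - Δ_1) = 6.
Solving: M_0 = 191/10, M_1 = -56/5, M_2 = 33/5.
On [2, 5], S(x) = 9 + 59/10·(x - 2) - 28/5·(x - 2)² + 89/90·(x - 2)³.
With (x - 2) = 2: S(4) = 284/45.

6.3111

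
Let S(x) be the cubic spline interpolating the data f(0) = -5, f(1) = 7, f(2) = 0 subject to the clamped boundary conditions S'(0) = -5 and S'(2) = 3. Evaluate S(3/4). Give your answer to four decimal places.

4.2930

With M_i denoting the second derivative at x_i, h_i = 1, 1, and Δ_i = (y_(i+1) − y_i)/h_i = 12, -7:
  1·M_0 + 4·M_1 + 1·M_2 = 6(Δ_1 - Δ_0) = -114
Clamped end conditions give two more equations: 2h_0·M_0 + h_0·M_1 = 6(Δ_0 - S'(0)) = 102 and h_1·M_1 + 2h_1·M_2 = 6(S'(2) - Δ_1) = 60.
Hence M_0 = 167/2, M_1 = -65, M_2 = 125/2.
On [0, 1], S(x) = -5 - 5·x + 167/4·x² - 99/4·x³.
With x = 3/4: S(3/4) = 1099/256.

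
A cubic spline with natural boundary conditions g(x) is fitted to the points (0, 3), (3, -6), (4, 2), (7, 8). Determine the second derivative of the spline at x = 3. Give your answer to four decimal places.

With m_i denoting the second derivative at x_i, h_i = 3, 1, 3, and Δ_i = (y_(i+1) − y_i)/h_i = -3, 8, 2:
  3·m_0 + 8·m_1 + 1·m_2 = 6(Δ_1 - Δ_0) = 66
  1·m_1 + 8·m_2 + 3·m_3 = 6(Δ_2 - Δ_1) = -36
Natural end conditions: m_0 = m_3 = 0.
Forward elimination and back-substitution give m_0 = 0, m_1 = 188/21, m_2 = -118/21, m_3 = 0.

8.9524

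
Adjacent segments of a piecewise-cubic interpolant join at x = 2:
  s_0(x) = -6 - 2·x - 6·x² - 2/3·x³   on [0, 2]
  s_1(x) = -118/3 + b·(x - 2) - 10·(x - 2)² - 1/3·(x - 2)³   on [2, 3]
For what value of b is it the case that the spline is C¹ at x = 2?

s_0'(x) = -2 - 12·x - 2·x², so s_0'(2) = -34. On the right, s_1'(2) = b, so b = -34.

-34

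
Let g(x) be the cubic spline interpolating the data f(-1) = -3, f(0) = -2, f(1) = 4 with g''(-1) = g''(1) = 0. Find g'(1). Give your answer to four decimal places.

7.2500

Put M_i = g'' at the i-th knot. Here h = (1, 1) and Δ = (1, 6), so the interior equations h_(i-1)·M_(i-1) + 2(h_(i-1)+h_i)·M_i + h_i·M_(i+1) = 6(Δ_i − Δ_(i-1)) read
  1·M_0 + 4·M_1 + 1·M_2 = 6(Δ_1 - Δ_0) = 30
Natural end conditions: M_0 = M_2 = 0.
Hence M_0 = 0, M_1 = 15/2, M_2 = 0.
On [0, 1], g'(x) = b_1 + 2c_1·x + 3d_1·x² with b_1 = Δ_1 - h_1(2M_1 + M_2)/6 = 7/2, c_1 = M_1/2 = 15/4, d_1 = (M_2 - M_1)/(6h_1) = -5/4. So g'(1) = 29/4.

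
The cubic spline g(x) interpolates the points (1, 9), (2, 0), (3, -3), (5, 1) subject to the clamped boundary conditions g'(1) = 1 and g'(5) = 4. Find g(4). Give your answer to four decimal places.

-1.8864

With σ_i denoting the second derivative at x_i, h_i = 1, 1, 2, and Δ_i = (y_(i+1) − y_i)/h_i = -9, -3, 2:
  1·σ_0 + 4·σ_1 + 1·σ_2 = 6(Δ_1 - Δ_0) = 36
  1·σ_1 + 6·σ_2 + 2·σ_3 = 6(Δ_2 - Δ_1) = 30
Clamped end conditions give two more equations: 2h_0·σ_0 + h_0·σ_1 = 6(Δ_0 - g'(1)) = -60 and h_2·σ_2 + 2h_2·σ_3 = 6(g'(5) - Δ_2) = 12.
Hence σ_0 = -432/11, σ_1 = 204/11, σ_2 = 12/11, σ_3 = 27/11.
On [3, 5], g(x) = -3 + 5/11·(x - 3) + 6/11·(x - 3)² + 5/44·(x - 3)³.
With (x - 3) = 1: g(4) = -83/44.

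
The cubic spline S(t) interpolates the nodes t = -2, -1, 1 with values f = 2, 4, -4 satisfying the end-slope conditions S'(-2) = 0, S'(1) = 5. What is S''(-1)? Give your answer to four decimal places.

With m_i denoting the second derivative at x_i, h_i = 1, 2, and Δ_i = (y_(i+1) − y_i)/h_i = 2, -4:
  1·m_0 + 6·m_1 + 2·m_2 = 6(Δ_1 - Δ_0) = -36
Clamped end conditions give two more equations: 2h_0·m_0 + h_0·m_1 = 6(Δ_0 - S'(-2)) = 12 and h_1·m_1 + 2h_1·m_2 = 6(S'(1) - Δ_1) = 54.
Forward elimination and back-substitution give m_0 = 41/3, m_1 = -46/3, m_2 = 127/6.

-15.3333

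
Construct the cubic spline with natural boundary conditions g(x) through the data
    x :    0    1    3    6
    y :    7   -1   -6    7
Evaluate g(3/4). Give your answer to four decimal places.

Let M_i = g''(x_i). Step sizes h_i = 1, 2, 3; slopes of the chords Δ_i = (y_(i+1) - y_i)/h_i = -8, -5/2, 13/3.
  1·M_0 + 6·M_1 + 2·M_2 = 6(Δ_1 - Δ_0) = 33
  2·M_1 + 10·M_2 + 3·M_3 = 6(Δ_2 - Δ_1) = 41
Natural end conditions: M_0 = M_3 = 0.
Forward elimination and back-substitution give M_0 = 0, M_1 = 31/7, M_2 = 45/14, M_3 = 0.
On [0, 1], g(x) = 7 - 367/42·x + 0·x² + 31/42·x³.
With x = 3/4: g(3/4) = 97/128.

0.7578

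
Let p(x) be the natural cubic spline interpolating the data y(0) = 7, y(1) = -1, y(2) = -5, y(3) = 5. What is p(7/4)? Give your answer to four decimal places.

-5.1688

Put σ_i = p'' at the i-th knot. Here h = (1, 1, 1) and Δ = (-8, -4, 10), so the interior equations h_(i-1)·σ_(i-1) + 2(h_(i-1)+h_i)·σ_i + h_i·σ_(i+1) = 6(Δ_i − Δ_(i-1)) read
  1·σ_0 + 4·σ_1 + 1·σ_2 = 6(Δ_1 - Δ_0) = 24
  1·σ_1 + 4·σ_2 + 1·σ_3 = 6(Δ_2 - Δ_1) = 84
Natural end conditions: σ_0 = σ_3 = 0.
Solving the tridiagonal system: σ_0 = 0, σ_1 = 4/5, σ_2 = 104/5, σ_3 = 0.
On [1, 2], p(x) = -1 - 116/15·(x - 1) + 2/5·(x - 1)² + 10/3·(x - 1)³.
With (x - 1) = 3/4: p(7/4) = -827/160.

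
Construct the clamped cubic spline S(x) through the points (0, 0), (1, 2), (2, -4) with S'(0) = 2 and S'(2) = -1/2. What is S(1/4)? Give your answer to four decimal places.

0.7520

With M_i denoting the second derivative at x_i, h_i = 1, 1, and Δ_i = (y_(i+1) − y_i)/h_i = 2, -6:
  1·M_0 + 4·M_1 + 1·M_2 = 6(Δ_1 - Δ_0) = -48
Clamped end conditions give two more equations: 2h_0·M_0 + h_0·M_1 = 6(Δ_0 - S'(0)) = 0 and h_1·M_1 + 2h_1·M_2 = 6(S'(2) - Δ_1) = 33.
Solving: M_0 = 43/4, M_1 = -43/2, M_2 = 109/4.
On [0, 1], S(x) = 0 + 2·x + 43/8·x² - 43/8·x³.
With x = 1/4: S(1/4) = 385/512.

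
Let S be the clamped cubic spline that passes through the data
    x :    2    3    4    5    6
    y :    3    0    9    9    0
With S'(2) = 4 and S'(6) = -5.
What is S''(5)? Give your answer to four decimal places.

With M_i denoting the second derivative at x_i, h_i = 1, 1, 1, 1, and Δ_i = (y_(i+1) − y_i)/h_i = -3, 9, 0, -9:
  1·M_0 + 4·M_1 + 1·M_2 = 6(Δ_1 - Δ_0) = 72
  1·M_1 + 4·M_2 + 1·M_3 = 6(Δ_2 - Δ_1) = -54
  1·M_2 + 4·M_3 + 1·M_4 = 6(Δ_3 - Δ_2) = -54
Clamped end conditions give two more equations: 2h_0·M_0 + h_0·M_1 = 6(Δ_0 - S'(2)) = -42 and h_3·M_3 + 2h_3·M_4 = 6(S'(6) - Δ_3) = 24.
Forward elimination and back-substitution give M_0 = -258/7, M_1 = 222/7, M_2 = -18, M_3 = -96/7, M_4 = 132/7.

-13.7143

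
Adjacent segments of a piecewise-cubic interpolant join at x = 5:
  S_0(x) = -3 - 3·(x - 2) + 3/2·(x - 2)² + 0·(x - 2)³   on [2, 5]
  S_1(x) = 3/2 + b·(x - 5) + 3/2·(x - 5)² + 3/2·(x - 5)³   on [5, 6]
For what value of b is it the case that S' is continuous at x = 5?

S_0'(x) = -3 + 3·(x - 2) + 0·(x - 2)², so S_0'(5) = 6. On the right, S_1'(5) = b, so b = 6.

6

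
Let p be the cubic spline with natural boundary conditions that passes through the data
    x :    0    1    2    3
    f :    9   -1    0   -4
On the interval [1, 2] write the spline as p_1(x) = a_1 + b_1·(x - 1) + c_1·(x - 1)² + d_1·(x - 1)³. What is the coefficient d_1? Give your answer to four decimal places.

Put M_i = p'' at the i-th knot. Here h = (1, 1, 1) and Δ = (-10, 1, -4), so the interior equations h_(i-1)·M_(i-1) + 2(h_(i-1)+h_i)·M_i + h_i·M_(i+1) = 6(Δ_i − Δ_(i-1)) read
  1·M_0 + 4·M_1 + 1·M_2 = 6(Δ_1 - Δ_0) = 66
  1·M_1 + 4·M_2 + 1·M_3 = 6(Δ_2 - Δ_1) = -30
Natural end conditions: M_0 = M_3 = 0.
Forward elimination and back-substitution give M_0 = 0, M_1 = 98/5, M_2 = -62/5, M_3 = 0.
On [1, 2], with p_1(x) = a_1 + b_1·(x - 1) + c_1·(x - 1)² + d_1·(x - 1)³: c_1 = M_1/2 = 49/5, d_1 = (M_2 - M_1)/(6h_1) = -16/3, b_1 = Δ_1 - h_1(2M_1 + M_2)/6 = -52/15.

-5.3333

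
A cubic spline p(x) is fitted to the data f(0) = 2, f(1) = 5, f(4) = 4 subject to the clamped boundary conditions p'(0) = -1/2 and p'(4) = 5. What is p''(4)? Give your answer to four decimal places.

Let M_i = p''(x_i). Step sizes h_i = 1, 3; slopes of the chords Δ_i = (y_(i+1) - y_i)/h_i = 3, -1/3.
  1·M_0 + 8·M_1 + 3·M_2 = 6(Δ_1 - Δ_0) = -20
Clamped end conditions give two more equations: 2h_0·M_0 + h_0·M_1 = 6(Δ_0 - p'(0)) = 21 and h_1·M_1 + 2h_1·M_2 = 6(p'(4) - Δ_1) = 32.
Solving the tridiagonal system: M_0 = 115/8, M_1 = -31/4, M_2 = 221/24.

9.2083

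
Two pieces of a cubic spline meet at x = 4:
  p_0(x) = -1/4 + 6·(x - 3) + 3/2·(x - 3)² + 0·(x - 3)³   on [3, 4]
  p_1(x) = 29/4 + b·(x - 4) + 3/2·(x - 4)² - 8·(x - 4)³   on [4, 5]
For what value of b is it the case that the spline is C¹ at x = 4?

p_0'(x) = 6 + 3·(x - 3) + 0·(x - 3)², so p_0'(4) = 9. On the right, p_1'(4) = b, so b = 9.

9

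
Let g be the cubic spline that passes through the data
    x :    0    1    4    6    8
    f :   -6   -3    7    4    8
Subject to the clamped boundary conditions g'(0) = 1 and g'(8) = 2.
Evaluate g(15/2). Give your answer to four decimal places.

Let σ_i = g''(x_i). Step sizes h_i = 1, 3, 2, 2; slopes of the chords Δ_i = (y_(i+1) - y_i)/h_i = 3, 10/3, -3/2, 2.
  1·σ_0 + 8·σ_1 + 3·σ_2 = 6(Δ_1 - Δ_0) = 2
  3·σ_1 + 10·σ_2 + 2·σ_3 = 6(Δ_2 - Δ_1) = -29
  2·σ_2 + 8·σ_3 + 2·σ_4 = 6(Δ_3 - Δ_2) = 21
Clamped end conditions give two more equations: 2h_0·σ_0 + h_0·σ_1 = 6(Δ_0 - g'(0)) = 12 and h_3·σ_3 + 2h_3·σ_4 = 6(g'(8) - Δ_3) = 0.
Hence σ_0 = 1571/288, σ_1 = 157/144, σ_2 = -1169/288, σ_3 = 599/144, σ_4 = -599/288.
On [6, 8], g(x) = 4 - 23/288·(x - 6) + 599/288·(x - 6)² - 599/1152·(x - 6)³.
With (x - 6) = 3/2: g(15/2) = 20905/3072.

6.8050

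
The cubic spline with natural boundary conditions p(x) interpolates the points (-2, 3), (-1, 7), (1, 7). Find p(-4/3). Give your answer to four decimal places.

Let m_i = p''(x_i). Step sizes h_i = 1, 2; slopes of the chords Δ_i = (y_(i+1) - y_i)/h_i = 4, 0.
  1·m_0 + 6·m_1 + 2·m_2 = 6(Δ_1 - Δ_0) = -24
Natural end conditions: m_0 = m_2 = 0.
Solving: m_0 = 0, m_1 = -4, m_2 = 0.
On [-2, -1], p(x) = 3 + 14/3·(x + 2) + 0·(x + 2)² - 2/3·(x + 2)³.
With (x + 2) = 2/3: p(-4/3) = 479/81.

5.9136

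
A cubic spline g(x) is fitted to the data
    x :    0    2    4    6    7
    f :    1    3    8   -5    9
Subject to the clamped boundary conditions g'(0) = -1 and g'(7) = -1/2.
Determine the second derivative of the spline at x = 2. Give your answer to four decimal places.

5.3488

Put σ_i = g'' at the i-th knot. Here h = (2, 2, 2, 1) and Δ = (1, 5/2, -13/2, 14), so the interior equations h_(i-1)·σ_(i-1) + 2(h_(i-1)+h_i)·σ_i + h_i·σ_(i+1) = 6(Δ_i − Δ_(i-1)) read
  2·σ_0 + 8·σ_1 + 2·σ_2 = 6(Δ_1 - Δ_0) = 9
  2·σ_1 + 8·σ_2 + 2·σ_3 = 6(Δ_2 - Δ_1) = -54
  2·σ_2 + 6·σ_3 + 1·σ_4 = 6(Δ_3 - Δ_2) = 123
Clamped end conditions give two more equations: 2h_0·σ_0 + h_0·σ_1 = 6(Δ_0 - g'(0)) = 12 and h_3·σ_3 + 2h_3·σ_4 = 6(g'(7) - Δ_3) = -87.
Solving the tridiagonal system: σ_0 = 14/43, σ_1 = 230/43, σ_2 = -1481/86, σ_3 = 1571/43, σ_4 = -2656/43.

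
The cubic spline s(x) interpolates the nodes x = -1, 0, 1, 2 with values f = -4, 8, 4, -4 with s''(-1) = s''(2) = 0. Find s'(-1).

16

Put m_i = s'' at the i-th knot. Here h = (1, 1, 1) and Δ = (12, -4, -8), so the interior equations h_(i-1)·m_(i-1) + 2(h_(i-1)+h_i)·m_i + h_i·m_(i+1) = 6(Δ_i − Δ_(i-1)) read
  1·m_0 + 4·m_1 + 1·m_2 = 6(Δ_1 - Δ_0) = -96
  1·m_1 + 4·m_2 + 1·m_3 = 6(Δ_2 - Δ_1) = -24
Natural end conditions: m_0 = m_3 = 0.
Forward elimination and back-substitution give m_0 = 0, m_1 = -24, m_2 = 0, m_3 = 0.
On [-1, 0], s'(x) = b_0 + 2c_0·(x + 1) + 3d_0·(x + 1)² with b_0 = Δ_0 - h_0(2m_0 + m_1)/6 = 16, c_0 = m_0/2 = 0, d_0 = (m_1 - m_0)/(6h_0) = -4. So s'(-1) = 16.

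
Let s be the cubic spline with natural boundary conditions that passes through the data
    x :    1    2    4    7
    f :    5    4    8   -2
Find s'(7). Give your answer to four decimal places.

Let σ_i = s''(x_i). Step sizes h_i = 1, 2, 3; slopes of the chords Δ_i = (y_(i+1) - y_i)/h_i = -1, 2, -10/3.
  1·σ_0 + 6·σ_1 + 2·σ_2 = 6(Δ_1 - Δ_0) = 18
  2·σ_1 + 10·σ_2 + 3·σ_3 = 6(Δ_2 - Δ_1) = -32
Natural end conditions: σ_0 = σ_3 = 0.
Forward elimination and back-substitution give σ_0 = 0, σ_1 = 61/14, σ_2 = -57/14, σ_3 = 0.
On [4, 7], s'(x) = b_2 + 2c_2·(x - 4) + 3d_2·(x - 4)² with b_2 = Δ_2 - h_2(2σ_2 + σ_3)/6 = 31/42, c_2 = σ_2/2 = -57/28, d_2 = (σ_3 - σ_2)/(6h_2) = 19/84. So s'(7) = -451/84.

-5.3690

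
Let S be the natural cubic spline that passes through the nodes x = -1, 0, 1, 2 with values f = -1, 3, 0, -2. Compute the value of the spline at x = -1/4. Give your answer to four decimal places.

Write M_i for S''(x_i). With h_i = 1, 1, 1 and divided differences Δ_i = 4, -3, -2, the continuity of S' gives the tridiagonal system
  1·M_0 + 4·M_1 + 1·M_2 = 6(Δ_1 - Δ_0) = -42
  1·M_1 + 4·M_2 + 1·M_3 = 6(Δ_2 - Δ_1) = 6
Natural end conditions: M_0 = M_3 = 0.
Hence M_0 = 0, M_1 = -58/5, M_2 = 22/5, M_3 = 0.
On [-1, 0], S(x) = -1 + 89/15·(x + 1) + 0·(x + 1)² - 29/15·(x + 1)³.
With (x + 1) = 3/4: S(-1/4) = 843/320.

2.6344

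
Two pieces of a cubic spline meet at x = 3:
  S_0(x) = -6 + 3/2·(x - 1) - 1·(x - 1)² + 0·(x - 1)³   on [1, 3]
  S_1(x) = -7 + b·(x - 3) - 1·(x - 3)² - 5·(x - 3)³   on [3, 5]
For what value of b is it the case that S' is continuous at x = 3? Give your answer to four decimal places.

-2.5000

S_0'(x) = 3/2 - 2·(x - 1) + 0·(x - 1)², so S_0'(3) = -5/2. On the right, S_1'(3) = b, so b = -5/2.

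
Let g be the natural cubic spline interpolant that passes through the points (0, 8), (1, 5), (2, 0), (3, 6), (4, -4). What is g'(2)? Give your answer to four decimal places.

Put m_i = g'' at the i-th knot. Here h = (1, 1, 1, 1) and Δ = (-3, -5, 6, -10), so the interior equations h_(i-1)·m_(i-1) + 2(h_(i-1)+h_i)·m_i + h_i·m_(i+1) = 6(Δ_i − Δ_(i-1)) read
  1·m_0 + 4·m_1 + 1·m_2 = 6(Δ_1 - Δ_0) = -12
  1·m_1 + 4·m_2 + 1·m_3 = 6(Δ_2 - Δ_1) = 66
  1·m_2 + 4·m_3 + 1·m_4 = 6(Δ_3 - Δ_2) = -96
Natural end conditions: m_0 = m_4 = 0.
Forward elimination and back-substitution give m_0 = 0, m_1 = -135/14, m_2 = 186/7, m_3 = -429/14, m_4 = 0.
On [2, 3], g'(x) = b_2 + 2c_2·(x - 2) + 3d_2·(x - 2)² with b_2 = Δ_2 - h_2(2m_2 + m_3)/6 = 9/4, c_2 = m_2/2 = 93/7, d_2 = (m_3 - m_2)/(6h_2) = -267/28. So g'(2) = 9/4.

2.2500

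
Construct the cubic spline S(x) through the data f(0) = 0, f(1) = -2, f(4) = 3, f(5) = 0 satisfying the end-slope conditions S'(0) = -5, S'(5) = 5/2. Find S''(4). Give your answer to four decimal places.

Let M_i = S''(x_i). Step sizes h_i = 1, 3, 1; slopes of the chords Δ_i = (y_(i+1) - y_i)/h_i = -2, 5/3, -3.
  1·M_0 + 8·M_1 + 3·M_2 = 6(Δ_1 - Δ_0) = 22
  3·M_1 + 8·M_2 + 1·M_3 = 6(Δ_2 - Δ_1) = -28
Clamped end conditions give two more equations: 2h_0·M_0 + h_0·M_1 = 6(Δ_0 - S'(0)) = 18 and h_2·M_2 + 2h_2·M_3 = 6(S'(5) - Δ_2) = 33.
Forward elimination and back-substitution give M_0 = 59/9, M_1 = 44/9, M_2 = -71/9, M_3 = 184/9.

-7.8889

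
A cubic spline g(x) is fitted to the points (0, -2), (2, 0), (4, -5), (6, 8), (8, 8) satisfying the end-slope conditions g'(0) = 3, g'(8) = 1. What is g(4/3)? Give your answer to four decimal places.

Write M_i for g''(x_i). With h_i = 2, 2, 2, 2 and divided differences Δ_i = 1, -5/2, 13/2, 0, the continuity of g' gives the tridiagonal system
  2·M_0 + 8·M_1 + 2·M_2 = 6(Δ_1 - Δ_0) = -21
  2·M_1 + 8·M_2 + 2·M_3 = 6(Δ_2 - Δ_1) = 54
  2·M_2 + 8·M_3 + 2·M_4 = 6(Δ_3 - Δ_2) = -39
Clamped end conditions give two more equations: 2h_0·M_0 + h_0·M_1 = 6(Δ_0 - g'(0)) = -12 and h_3·M_3 + 2h_3·M_4 = 6(g'(8) - Δ_3) = 6.
Hence M_0 = -13/28, M_1 = -71/14, M_2 = 41/4, M_3 = -125/14, M_4 = 167/28.
On [0, 2], g(x) = -2 + 3·x - 13/56·x² - 43/112·x³.
With x = 4/3: g(4/3) = 128/189.

0.6772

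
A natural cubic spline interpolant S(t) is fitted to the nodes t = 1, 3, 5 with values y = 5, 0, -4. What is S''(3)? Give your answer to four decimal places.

Let m_i = S''(x_i). Step sizes h_i = 2, 2; slopes of the chords Δ_i = (y_(i+1) - y_i)/h_i = -5/2, -2.
  2·m_0 + 8·m_1 + 2·m_2 = 6(Δ_1 - Δ_0) = 3
Natural end conditions: m_0 = m_2 = 0.
Hence m_0 = 0, m_1 = 3/8, m_2 = 0.

0.3750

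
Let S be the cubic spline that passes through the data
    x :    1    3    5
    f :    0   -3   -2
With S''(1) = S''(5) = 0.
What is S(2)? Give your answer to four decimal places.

-1.8750

Let M_i = S''(x_i). Step sizes h_i = 2, 2; slopes of the chords Δ_i = (y_(i+1) - y_i)/h_i = -3/2, 1/2.
  2·M_0 + 8·M_1 + 2·M_2 = 6(Δ_1 - Δ_0) = 12
Natural end conditions: M_0 = M_2 = 0.
Solving the tridiagonal system: M_0 = 0, M_1 = 3/2, M_2 = 0.
On [1, 3], S(x) = 0 - 2·(x - 1) + 0·(x - 1)² + 1/8·(x - 1)³.
With (x - 1) = 1: S(2) = -15/8.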